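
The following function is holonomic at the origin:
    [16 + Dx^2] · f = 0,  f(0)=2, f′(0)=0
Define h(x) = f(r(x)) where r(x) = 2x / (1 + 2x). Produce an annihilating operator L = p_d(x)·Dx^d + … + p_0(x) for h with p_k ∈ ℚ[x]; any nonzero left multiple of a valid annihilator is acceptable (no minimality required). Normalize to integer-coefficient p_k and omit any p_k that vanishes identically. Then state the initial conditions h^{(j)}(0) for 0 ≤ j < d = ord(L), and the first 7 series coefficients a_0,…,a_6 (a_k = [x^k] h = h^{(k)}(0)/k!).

f: a_k = 2, 0, -16, 0, 64/3, 0, -512/45, …
f∘r: x↦r, Dx↦Dx/r' in L_f ⇒ L₀.
L = 64 + (4 + 24·x + 48·x^2 + 32·x^3)·Dx + (1 + 8·x + 24·x^2 + 32·x^3 + 16·x^4)·Dx^2  (order 2).
h: a_k = 2, 0, -64, 256, -1280/3, -2048/3, 351232/45, …
ICs: h(0) = 2, h′(0) = 0.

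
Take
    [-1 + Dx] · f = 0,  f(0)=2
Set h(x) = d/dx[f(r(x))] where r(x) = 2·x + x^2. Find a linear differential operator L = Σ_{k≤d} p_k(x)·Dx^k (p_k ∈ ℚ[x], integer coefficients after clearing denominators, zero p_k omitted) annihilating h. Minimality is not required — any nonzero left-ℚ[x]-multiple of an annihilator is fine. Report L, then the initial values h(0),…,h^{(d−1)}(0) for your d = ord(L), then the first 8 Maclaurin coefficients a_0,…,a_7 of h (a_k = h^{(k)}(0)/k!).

f: a_k = 2, 2, 1, 1/3, 1/12, 1/60, 1/360, 1/2520, …
f∘r: x↦r, Dx↦Dx/r' in L_f ⇒ L₀.
h=h₀': d/dx-closure on L₀ ⇒ L.
L = (3 + 4·x + 2·x^2) + (-1 - x)·Dx  (order 1).
h: a_k = 4, 12, 20, 76/3, 26, 346/15, 814/45, 90/7, …
ICs: h(0) = 4.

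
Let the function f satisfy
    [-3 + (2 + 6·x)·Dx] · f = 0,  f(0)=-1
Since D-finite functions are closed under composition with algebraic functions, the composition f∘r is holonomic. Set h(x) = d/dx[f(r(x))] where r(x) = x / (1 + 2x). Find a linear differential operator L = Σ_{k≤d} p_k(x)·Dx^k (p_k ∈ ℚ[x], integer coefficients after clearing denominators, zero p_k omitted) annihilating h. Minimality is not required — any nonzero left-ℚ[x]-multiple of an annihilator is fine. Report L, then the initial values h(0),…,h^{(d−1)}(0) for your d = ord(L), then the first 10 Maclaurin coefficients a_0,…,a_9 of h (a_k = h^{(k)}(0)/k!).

L = (-11 - 40·x) + (-2 - 14·x - 20·x^2)·Dx  (order 1).
h: a_k = -3/2, 33/4, -585/16, 4965/32, -169545/256, 1477503/512, -26328981/2048, 239121645/4096, -17638985385/65536, 164547207195/131072, …
ICs: h(0) = -3/2.

f: a_k = -1, -3/2, 9/8, -27/16, 405/128, -1701/256, 15309/1024, -72171/2048, 2814669/32768, -14073345/65536, …
Substitute x→r, Dx→(1/r')Dx; clear ⇒ L₀.
Differentiate: ansatz ord ≤ ord L₀ ⇒ L.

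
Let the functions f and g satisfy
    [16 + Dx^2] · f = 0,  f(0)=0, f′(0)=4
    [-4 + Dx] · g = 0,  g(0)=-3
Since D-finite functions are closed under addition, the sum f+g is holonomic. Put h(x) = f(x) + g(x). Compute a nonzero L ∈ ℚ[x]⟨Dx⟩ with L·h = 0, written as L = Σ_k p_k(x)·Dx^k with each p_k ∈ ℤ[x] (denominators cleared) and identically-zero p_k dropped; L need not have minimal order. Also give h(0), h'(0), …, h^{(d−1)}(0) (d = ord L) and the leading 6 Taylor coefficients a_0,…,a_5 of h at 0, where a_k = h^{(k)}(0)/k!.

L = -64 + 16·Dx - 4·Dx^2 + Dx^3  (order 3).
h: a_k = -3, -8, -24, -128/3, -32, -256/15, …
ICs: h(0) = -3, h′(0) = -8, h′′(0) = -48.

f: a_k = 0, 4, 0, -32/3, 0, 128/15, …
g: a_k = -3, -12, -24, -32, -32, -128/5, …
Sum ⇒ L₀ = lclm(L_f,L_g) in ℚ(x)⟨Dx⟩.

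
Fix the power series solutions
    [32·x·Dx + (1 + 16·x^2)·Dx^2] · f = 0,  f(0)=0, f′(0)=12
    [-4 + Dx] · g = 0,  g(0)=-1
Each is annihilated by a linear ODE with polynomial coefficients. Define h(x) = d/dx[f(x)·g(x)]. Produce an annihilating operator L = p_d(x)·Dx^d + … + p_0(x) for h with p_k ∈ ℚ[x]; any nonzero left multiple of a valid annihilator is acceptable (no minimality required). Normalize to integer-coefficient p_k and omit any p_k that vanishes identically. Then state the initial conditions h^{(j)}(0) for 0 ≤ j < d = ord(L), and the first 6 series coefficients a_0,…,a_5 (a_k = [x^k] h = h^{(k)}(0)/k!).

f: a_k = 0, 12, 0, -64, 0, 3072/5, …
g: a_k = -1, -4, -8, -32/3, -32/3, -128/15, …
L₀ := L_f ⊗_s L_g (sym. prod.), ord ≤ 2.
Differentiate: ansatz ord ≤ ord L₀ ⇒ L.
L = (16 + 320·x - 768·x^2 + 1024·x^3) + (-96·x + 256·x^2 - 512·x^3)·Dx + (-1 + 4·x - 16·x^2 + 64·x^3)·Dx^2  (order 2).
h: a_k = -12, -96, -96, 512, -1152, -11264, …
ICs: h(0) = -12, h′(0) = -96.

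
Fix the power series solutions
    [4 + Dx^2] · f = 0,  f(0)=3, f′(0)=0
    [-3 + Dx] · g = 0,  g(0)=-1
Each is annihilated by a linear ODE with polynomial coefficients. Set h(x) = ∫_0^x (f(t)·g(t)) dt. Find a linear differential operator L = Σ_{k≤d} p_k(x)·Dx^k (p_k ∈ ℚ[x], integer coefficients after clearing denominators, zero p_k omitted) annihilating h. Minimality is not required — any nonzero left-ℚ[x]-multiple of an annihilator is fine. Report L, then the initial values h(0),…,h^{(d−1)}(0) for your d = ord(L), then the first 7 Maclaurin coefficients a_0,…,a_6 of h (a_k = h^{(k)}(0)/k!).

L = 13·Dx - 6·Dx^2 + Dx^3  (order 3).
h: a_k = 0, -3, -9/2, -5/2, 9/8, 119/40, 199/80, …
ICs: h(0) = 0, h′(0) = -3, h′′(0) = -9.

f: a_k = 3, 0, -6, 0, 2, 0, -4/15, …
g: a_k = -1, -3, -9/2, -9/2, -27/8, -81/40, -81/80, …
h₀=f·g: eliminate ⇒ L₀, order ≤ 2·1.
h=∫₀ˣh₀: take L = L₀·Dx.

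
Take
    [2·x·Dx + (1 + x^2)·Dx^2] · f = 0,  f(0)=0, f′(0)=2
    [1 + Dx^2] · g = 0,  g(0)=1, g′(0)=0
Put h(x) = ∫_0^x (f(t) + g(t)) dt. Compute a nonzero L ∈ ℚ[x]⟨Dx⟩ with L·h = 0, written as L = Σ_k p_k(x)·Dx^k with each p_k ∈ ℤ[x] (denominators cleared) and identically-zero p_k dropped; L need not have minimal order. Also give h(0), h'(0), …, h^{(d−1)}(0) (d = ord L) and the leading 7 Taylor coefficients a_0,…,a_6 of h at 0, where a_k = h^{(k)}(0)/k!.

f: a_k = 0, 2, 0, -2/3, 0, 2/5, 0, …
g: a_k = 1, 0, -1/2, 0, 1/24, 0, -1/720, …
L₀ := lclm(L_f,L_g); ord L₀ ≤ 2+2.
Integrate: L := L₀·Dx.
L = (-22·x + 28·x^3 + 2·x^5)·Dx^2 + (-1 + 7·x^2 + 9·x^4 + x^6)·Dx^3 + (-22·x + 28·x^3 + 2·x^5)·Dx^4 + (-1 + 7·x^2 + 9·x^4 + x^6)·Dx^5  (order 5).
h: a_k = 0, 1, 1, -1/6, -1/6, 1/120, 1/15, …
ICs: h(0) = 0, h′(0) = 1, h′′(0) = 2, h′′′(0) = -1, h′′′′(0) = -4.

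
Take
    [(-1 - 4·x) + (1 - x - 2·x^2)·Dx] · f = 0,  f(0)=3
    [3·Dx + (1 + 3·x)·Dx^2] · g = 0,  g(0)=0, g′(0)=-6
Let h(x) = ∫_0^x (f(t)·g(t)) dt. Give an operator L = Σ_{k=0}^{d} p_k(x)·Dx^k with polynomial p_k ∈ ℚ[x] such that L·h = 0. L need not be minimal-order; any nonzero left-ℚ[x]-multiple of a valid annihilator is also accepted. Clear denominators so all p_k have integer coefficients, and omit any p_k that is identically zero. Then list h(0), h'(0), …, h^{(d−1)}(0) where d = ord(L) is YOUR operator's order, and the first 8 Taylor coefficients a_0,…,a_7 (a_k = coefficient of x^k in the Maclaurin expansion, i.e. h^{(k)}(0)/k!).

L = (7 + 24·x)·Dx + (-1 + 17·x + 30·x^2)·Dx^2 + (-1 - 2·x + 5·x^2 + 6·x^3)·Dx^3  (order 3).
h: a_k = 0, 0, -9, 3, -81/4, 117/10, -1317/20, 4509/70, …
ICs: h(0) = 0, h′(0) = 0, h′′(0) = -18.

f: a_k = 3, 3, 9, 15, 33, 63, 129, 255, …
g: a_k = 0, -6, 9, -18, 81/2, -486/5, 243, -4374/7, …
Product ⇒ symmetric product L₀, ord ≤ 2.
h=∫₀ˣh₀: take L = L₀·Dx.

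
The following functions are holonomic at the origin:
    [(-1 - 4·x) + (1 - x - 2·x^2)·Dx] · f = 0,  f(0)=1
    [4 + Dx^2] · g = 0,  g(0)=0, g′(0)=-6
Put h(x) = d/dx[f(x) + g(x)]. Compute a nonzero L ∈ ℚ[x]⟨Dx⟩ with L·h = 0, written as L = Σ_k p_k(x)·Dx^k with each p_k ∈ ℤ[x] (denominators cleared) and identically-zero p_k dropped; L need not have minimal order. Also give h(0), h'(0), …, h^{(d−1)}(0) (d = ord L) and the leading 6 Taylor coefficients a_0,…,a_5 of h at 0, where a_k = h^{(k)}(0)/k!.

f: a_k = 1, 1, 3, 5, 11, 21, …
g: a_k = 0, -6, 0, 4, 0, -4/5, …
f+g: L₀ = lclm(L_f,L_g), ord ≤ 1+2.
Derive L from L₀ (diff closure).
L = (576 + 2400·x + 5616·x^2 + 3360·x^3 + 3840·x^4 + 1152·x^5 + 768·x^6) + (-68 - 236·x + 240·x^2 + 488·x^3 + 560·x^4 + 672·x^5 + 448·x^6 + 256·x^7)·Dx + (144 + 600·x + 1404·x^2 + 840·x^3 + 960·x^4 + 288·x^5 + 192·x^6)·Dx^2 + (-17 - 59·x + 60·x^2 + 122·x^3 + 140·x^4 + 168·x^5 + 112·x^6 + 64·x^7)·Dx^3  (order 3).
h: a_k = -5, 6, 27, 44, 101, 258, …
ICs: h(0) = -5, h′(0) = 6, h′′(0) = 54.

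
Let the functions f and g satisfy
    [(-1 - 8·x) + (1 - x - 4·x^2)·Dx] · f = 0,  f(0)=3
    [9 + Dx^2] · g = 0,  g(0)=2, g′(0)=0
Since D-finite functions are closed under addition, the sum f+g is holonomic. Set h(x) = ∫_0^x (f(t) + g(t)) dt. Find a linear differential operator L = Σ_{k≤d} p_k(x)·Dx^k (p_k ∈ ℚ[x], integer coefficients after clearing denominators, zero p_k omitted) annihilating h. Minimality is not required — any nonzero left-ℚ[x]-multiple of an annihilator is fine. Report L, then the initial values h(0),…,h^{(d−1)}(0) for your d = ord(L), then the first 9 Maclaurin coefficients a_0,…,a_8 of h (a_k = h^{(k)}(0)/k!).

f: a_k = 3, 3, 15, 27, 87, 195, 543, 1323, 3495, …
g: a_k = 2, 0, -9, 0, 27/4, 0, -81/40, 0, 729/2240, …
f+g: L₀ = lclm(L_f,L_g), ord ≤ 1+2.
h=∫h₀ ⇒ L = L₀·Dx.
L = (567 + 4806·x + 3321·x^2 + 9936·x^3 + 6480·x^4 + 10368·x^5)·Dx + (-171 + 117·x + 441·x^2 - 135·x^3 + 540·x^4 + 3888·x^5 + 5184·x^6)·Dx^2 + (63 + 534·x + 369·x^2 + 1104·x^3 + 720·x^4 + 1152·x^5)·Dx^3 + (-19 + 13·x + 49·x^2 - 15·x^3 + 60·x^4 + 432·x^5 + 576·x^6)·Dx^4  (order 4).
h: a_k = 0, 5, 3/2, 2, 27/4, 75/4, 65/2, 21639/280, 1323/8, …
ICs: h(0) = 0, h′(0) = 5, h′′(0) = 3, h′′′(0) = 12.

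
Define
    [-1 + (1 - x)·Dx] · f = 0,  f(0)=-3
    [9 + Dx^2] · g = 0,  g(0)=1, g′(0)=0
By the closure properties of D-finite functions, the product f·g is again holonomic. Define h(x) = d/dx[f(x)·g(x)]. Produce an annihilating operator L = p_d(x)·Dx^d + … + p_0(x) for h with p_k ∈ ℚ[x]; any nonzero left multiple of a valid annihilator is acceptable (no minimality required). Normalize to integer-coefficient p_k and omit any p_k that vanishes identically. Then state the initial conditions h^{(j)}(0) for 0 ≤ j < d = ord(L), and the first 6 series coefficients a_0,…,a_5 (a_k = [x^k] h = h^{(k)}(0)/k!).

f: a_k = -3, -3, -3, -3, -3, -3, …
g: a_k = 1, 0, -9/2, 0, 27/8, 0, …
Product ⇒ symmetric product L₀, ord ≤ 2.
Derive L from L₀ (diff closure).
L = (7 - 18·x + 9·x^2) + (-2 + 2·x)·Dx + (1 - 2·x + x^2)·Dx^2  (order 2).
h: a_k = -3, 21, 63/2, 3/2, 15/8, 819/40, …
ICs: h(0) = -3, h′(0) = 21.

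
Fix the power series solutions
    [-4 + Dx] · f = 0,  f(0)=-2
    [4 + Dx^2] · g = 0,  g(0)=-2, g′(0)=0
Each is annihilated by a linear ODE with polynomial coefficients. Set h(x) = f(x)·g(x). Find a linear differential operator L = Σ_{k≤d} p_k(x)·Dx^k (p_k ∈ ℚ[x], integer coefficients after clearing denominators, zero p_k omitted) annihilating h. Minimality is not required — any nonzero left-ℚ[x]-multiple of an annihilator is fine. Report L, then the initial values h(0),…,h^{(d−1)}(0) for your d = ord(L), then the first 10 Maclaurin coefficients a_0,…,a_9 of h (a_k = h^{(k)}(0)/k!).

f: a_k = -2, -8, -16, -64/3, -64/3, -256/15, -512/45, -2048/315, -1024/315, -4096/2835, …
g: a_k = -2, 0, 4, 0, -4/3, 0, 8/45, 0, -4/315, 0, …
h₀=f·g: eliminate ⇒ L₀, order ≤ 1·2.
L = 20 - 8·Dx + Dx^2  (order 2).
h: a_k = 4, 16, 24, 32/3, -56/3, -608/15, -208/5, -8896/315, -4216/315, -11488/2835, …
ICs: h(0) = 4, h′(0) = 16.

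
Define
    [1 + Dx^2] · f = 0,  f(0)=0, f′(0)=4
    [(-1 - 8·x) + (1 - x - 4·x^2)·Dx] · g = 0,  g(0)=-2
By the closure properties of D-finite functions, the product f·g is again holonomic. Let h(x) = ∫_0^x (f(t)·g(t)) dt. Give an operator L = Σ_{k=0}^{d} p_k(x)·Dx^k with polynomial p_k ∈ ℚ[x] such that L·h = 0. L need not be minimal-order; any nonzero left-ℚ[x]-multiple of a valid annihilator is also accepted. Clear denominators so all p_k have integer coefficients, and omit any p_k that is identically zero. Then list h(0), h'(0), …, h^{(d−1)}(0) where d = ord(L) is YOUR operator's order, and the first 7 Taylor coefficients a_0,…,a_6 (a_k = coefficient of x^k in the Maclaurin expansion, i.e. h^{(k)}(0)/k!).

L = (7 + x + 4·x^2)·Dx + (2 + 16·x)·Dx^2 + (-1 + x + 4·x^2)·Dx^3  (order 3).
h: a_k = 0, 0, -4, -8/3, -29/3, -212/15, -1127/30, …
ICs: h(0) = 0, h′(0) = 0, h′′(0) = -8.

f: a_k = 0, 4, 0, -2/3, 0, 1/30, 0, …
g: a_k = -2, -2, -10, -18, -58, -130, -362, …
f·g: L₀ = L_f ⊗_s L_g, ord ≤ 2·1.
Integrate: L := L₀·Dx.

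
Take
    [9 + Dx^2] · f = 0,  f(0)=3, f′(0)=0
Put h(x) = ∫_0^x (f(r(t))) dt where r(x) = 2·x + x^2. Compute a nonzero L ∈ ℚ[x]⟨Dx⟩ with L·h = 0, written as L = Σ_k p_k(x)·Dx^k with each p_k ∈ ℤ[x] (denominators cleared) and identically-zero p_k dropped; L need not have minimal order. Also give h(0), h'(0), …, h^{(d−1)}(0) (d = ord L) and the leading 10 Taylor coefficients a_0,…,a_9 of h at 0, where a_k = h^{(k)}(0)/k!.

L = (36 + 108·x + 108·x^2 + 36·x^3)·Dx - Dx^2 + (1 + x)·Dx^3  (order 3).
h: a_k = 0, 3, 0, -18, -27/2, 297/10, 54, 243/35, -2511/40, -18477/280, …
ICs: h(0) = 0, h′(0) = 3, h′′(0) = 0.

f: a_k = 3, 0, -27/2, 0, 81/8, 0, -243/80, 0, 2187/4480, 0, …
L₀ from L_f via x↦r, Dx↦r'^{-1}Dx.
h=∫h₀ ⇒ L = L₀·Dx.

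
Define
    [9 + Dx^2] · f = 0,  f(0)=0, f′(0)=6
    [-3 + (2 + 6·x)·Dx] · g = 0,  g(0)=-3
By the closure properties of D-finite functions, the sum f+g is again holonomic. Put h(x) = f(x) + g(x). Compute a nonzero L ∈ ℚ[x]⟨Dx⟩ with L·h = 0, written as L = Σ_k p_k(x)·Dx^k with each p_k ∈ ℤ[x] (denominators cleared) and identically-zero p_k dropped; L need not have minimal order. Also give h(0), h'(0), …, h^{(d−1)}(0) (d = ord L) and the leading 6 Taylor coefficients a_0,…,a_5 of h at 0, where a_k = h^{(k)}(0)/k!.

L = (-63 - 216·x - 324·x^2) + (18 + 198·x + 648·x^2 + 648·x^3)·Dx + (-7 - 24·x - 36·x^2)·Dx^2 + (2 + 22·x + 72·x^2 + 72·x^3)·Dx^3  (order 3).
h: a_k = -3, 3/2, 27/8, -225/16, 1215/128, -20331/1280, …
ICs: h(0) = -3, h′(0) = 3/2, h′′(0) = 27/4.

f: a_k = 0, 6, 0, -9, 0, 81/20, …
g: a_k = -3, -9/2, 27/8, -81/16, 1215/128, -5103/256, …
L₀ := lclm(L_f,L_g); ord L₀ ≤ 2+1.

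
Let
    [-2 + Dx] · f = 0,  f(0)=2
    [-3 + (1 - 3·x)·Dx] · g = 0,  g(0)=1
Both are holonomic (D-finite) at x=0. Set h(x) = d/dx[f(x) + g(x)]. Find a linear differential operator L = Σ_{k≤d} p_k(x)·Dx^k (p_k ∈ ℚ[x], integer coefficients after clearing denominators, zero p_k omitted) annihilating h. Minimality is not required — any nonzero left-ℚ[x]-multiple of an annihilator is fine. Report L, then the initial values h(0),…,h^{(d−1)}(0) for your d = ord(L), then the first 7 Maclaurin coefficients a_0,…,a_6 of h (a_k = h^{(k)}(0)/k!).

f: a_k = 2, 4, 4, 8/3, 4/3, 8/15, 8/45, …
g: a_k = 1, 3, 9, 27, 81, 243, 729, …
f+g: L₀ = lclm(L_f,L_g), ord ≤ 1+1.
Derive L from L₀ (diff closure).
L = (42 + 36·x) + (-25 - 12·x + 18·x^2)·Dx + (2 - 3·x - 9·x^2)·Dx^2  (order 2).
h: a_k = 7, 26, 89, 988/3, 3653/3, 65626/15, 688921/45, …
ICs: h(0) = 7, h′(0) = 26.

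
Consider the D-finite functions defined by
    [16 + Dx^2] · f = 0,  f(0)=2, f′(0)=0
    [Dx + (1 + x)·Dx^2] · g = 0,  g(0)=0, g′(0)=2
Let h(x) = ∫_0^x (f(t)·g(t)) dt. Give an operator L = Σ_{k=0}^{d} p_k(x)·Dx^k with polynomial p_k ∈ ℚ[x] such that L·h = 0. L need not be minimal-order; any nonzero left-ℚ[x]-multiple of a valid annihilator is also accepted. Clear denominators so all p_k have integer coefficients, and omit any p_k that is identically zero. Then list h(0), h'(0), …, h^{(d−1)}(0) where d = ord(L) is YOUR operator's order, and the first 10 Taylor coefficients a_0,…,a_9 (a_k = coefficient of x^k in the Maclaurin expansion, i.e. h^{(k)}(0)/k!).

f: a_k = 2, 0, -16, 0, 64/3, 0, -512/45, 0, 1024/315, 0, …
g: a_k = 0, 2, -1, 2/3, -1/2, 2/5, -1/3, 2/7, -1/4, 2/9, …
h₀=f·g: eliminate ⇒ L₀, order ≤ 2·2.
∫: right-multiply L₀ by Dx.
L = (15072 + 62976·x + 97024·x^2 + 65536·x^3 + 16384·x^4)·Dx + (1984 + 6080·x + 6144·x^2 + 2048·x^3)·Dx^2 + (1950 + 8000·x + 12192·x^2 + 8192·x^3 + 2048·x^4)·Dx^3 + (124 + 380·x + 384·x^2 + 128·x^3)·Dx^4 + (63 + 254·x + 383·x^2 + 256·x^3 + 64·x^4)·Dx^5  (order 5).
h: a_k = 0, 0, 2, -2/3, -23/3, 3, 82/15, -2, -377/210, 499/810, …
ICs: h(0) = 0, h′(0) = 0, h′′(0) = 4, h′′′(0) = -4, h′′′′(0) = -184.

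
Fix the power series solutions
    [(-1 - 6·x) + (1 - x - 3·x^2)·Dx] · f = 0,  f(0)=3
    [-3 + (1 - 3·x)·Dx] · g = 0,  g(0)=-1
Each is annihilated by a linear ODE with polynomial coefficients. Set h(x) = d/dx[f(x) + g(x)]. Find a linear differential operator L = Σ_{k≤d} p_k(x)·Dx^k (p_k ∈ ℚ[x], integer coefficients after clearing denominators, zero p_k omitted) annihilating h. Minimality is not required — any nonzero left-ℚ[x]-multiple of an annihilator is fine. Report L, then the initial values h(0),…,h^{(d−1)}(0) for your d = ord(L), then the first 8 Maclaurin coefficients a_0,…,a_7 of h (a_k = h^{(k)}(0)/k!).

L = (90 - 216·x + 1944·x^2 - 1944·x^3 + 1458·x^4) + (-6 - 90·x - 54·x^2 + 1296·x^3 - 1701·x^4 + 1458·x^5)·Dx + (-1 + 22·x - 99·x^2 + 126·x^3 + 54·x^4 - 243·x^5 + 243·x^6)·Dx^2  (order 2).
h: a_k = 0, 6, -18, -96, -615, -2628, -10752, -40296, …
ICs: h(0) = 0, h′(0) = 6.

f: a_k = 3, 3, 12, 21, 57, 120, 291, 651, …
g: a_k = -1, -3, -9, -27, -81, -243, -729, -2187, …
L₀ := lclm(L_f,L_g); ord L₀ ≤ 1+1.
Derive L from L₀ (diff closure).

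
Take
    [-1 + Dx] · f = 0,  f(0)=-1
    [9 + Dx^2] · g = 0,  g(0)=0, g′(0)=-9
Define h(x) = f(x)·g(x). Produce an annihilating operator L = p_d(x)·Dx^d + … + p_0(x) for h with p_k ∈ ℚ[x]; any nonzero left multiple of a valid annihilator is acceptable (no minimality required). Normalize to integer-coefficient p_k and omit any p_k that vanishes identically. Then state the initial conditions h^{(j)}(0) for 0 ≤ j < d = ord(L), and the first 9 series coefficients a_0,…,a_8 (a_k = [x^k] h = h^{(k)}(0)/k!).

f: a_k = -1, -1, -1/2, -1/6, -1/24, -1/120, -1/720, -1/5040, -1/40320, …
g: a_k = 0, -9, 0, 27/2, 0, -243/40, 0, 729/560, 0, …
L₀ := L_f ⊗_s L_g (sym. prod.), ord ≤ 2.
L = 10 - 2·Dx + Dx^2  (order 2).
h: a_k = 0, 9, 9, -9, -12, -3/10, 39/10, 83/70, -2/5, …
ICs: h(0) = 0, h′(0) = 9.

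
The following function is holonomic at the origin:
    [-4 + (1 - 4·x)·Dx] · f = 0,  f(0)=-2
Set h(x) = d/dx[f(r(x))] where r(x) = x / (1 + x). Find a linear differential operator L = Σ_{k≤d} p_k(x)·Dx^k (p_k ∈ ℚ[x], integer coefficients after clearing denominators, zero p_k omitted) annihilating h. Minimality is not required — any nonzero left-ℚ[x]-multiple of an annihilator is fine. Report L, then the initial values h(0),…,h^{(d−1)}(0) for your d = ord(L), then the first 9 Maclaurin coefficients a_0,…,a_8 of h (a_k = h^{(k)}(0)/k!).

f: a_k = -2, -8, -32, -128, -512, -2048, -8192, -32768, -131072, …
Change of var in L_f (x↦r) gives L₀.
h₀' ⇒ L via d/dx closure of L₀.
L = 6 + (-1 + 3·x)·Dx  (order 1).
h: a_k = -8, -48, -216, -864, -3240, -11664, -40824, -139968, -472392, …
ICs: h(0) = -8.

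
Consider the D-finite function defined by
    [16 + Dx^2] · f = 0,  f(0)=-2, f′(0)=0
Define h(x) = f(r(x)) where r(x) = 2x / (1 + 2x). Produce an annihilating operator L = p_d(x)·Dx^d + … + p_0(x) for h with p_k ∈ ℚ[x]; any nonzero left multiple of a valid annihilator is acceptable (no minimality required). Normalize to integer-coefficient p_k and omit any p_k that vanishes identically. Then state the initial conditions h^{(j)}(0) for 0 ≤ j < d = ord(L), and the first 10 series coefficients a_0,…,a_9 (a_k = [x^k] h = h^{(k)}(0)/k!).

L = 64 + (4 + 24·x + 48·x^2 + 32·x^3)·Dx + (1 + 8·x + 24·x^2 + 32·x^3 + 16·x^4)·Dx^2  (order 2).
h: a_k = -2, 0, 64, -256, 1280/3, 2048/3, -351232/45, 167936/5, -6434816/63, 73465856/315, …
ICs: h(0) = -2, h′(0) = 0.

f: a_k = -2, 0, 16, 0, -64/3, 0, 512/45, 0, -1024/315, 0, …
f∘r: x↦r, Dx↦Dx/r' in L_f ⇒ L₀.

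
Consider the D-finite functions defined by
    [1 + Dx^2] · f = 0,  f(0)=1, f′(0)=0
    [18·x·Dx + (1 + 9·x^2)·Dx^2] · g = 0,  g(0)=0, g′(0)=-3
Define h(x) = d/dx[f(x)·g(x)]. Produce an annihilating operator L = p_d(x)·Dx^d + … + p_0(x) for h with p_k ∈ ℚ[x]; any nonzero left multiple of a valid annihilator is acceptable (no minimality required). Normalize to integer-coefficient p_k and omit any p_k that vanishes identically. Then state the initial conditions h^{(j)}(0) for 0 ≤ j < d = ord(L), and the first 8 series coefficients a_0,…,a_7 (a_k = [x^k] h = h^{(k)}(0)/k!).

f: a_k = 1, 0, -1/2, 0, 1/24, 0, -1/720, 0, …
g: a_k = 0, -3, 0, 9, 0, -243/5, 0, 2187/7, …
f·g: L₀ = L_f ⊗_s L_g, ord ≤ 2·2.
Derive L from L₀ (diff closure).
L = (38998 + 738774·x^2 + 15162957·x^4 + 3032640·x^6 - 78732·x^8 - 1771470·x^10 + 531441·x^12) + (20772·x + 1033884·x^3 + 7902360·x^5 + 2624400·x^7 + 1180980·x^9 + 2125764·x^11)·Dx + (39368 + 755028·x^2 + 15369750·x^4 + 3887028·x^6 + 314928·x^8 - 1417176·x^10 + 1062882·x^12)·Dx^2 + (20772·x + 1033884·x^3 + 7902360·x^5 + 2624400·x^7 + 1180980·x^9 + 2125764·x^11)·Dx^3 + (370 + 16254·x^2 + 206793·x^4 + 854388·x^6 + 393660·x^8 + 354294·x^10 + 531441·x^12)·Dx^4  (order 4).
h: a_k = -3, 0, 63/2, 0, -2129/8, 0, 566341/240, 0, …
ICs: h(0) = -3, h′(0) = 0, h′′(0) = 63, h′′′(0) = 0.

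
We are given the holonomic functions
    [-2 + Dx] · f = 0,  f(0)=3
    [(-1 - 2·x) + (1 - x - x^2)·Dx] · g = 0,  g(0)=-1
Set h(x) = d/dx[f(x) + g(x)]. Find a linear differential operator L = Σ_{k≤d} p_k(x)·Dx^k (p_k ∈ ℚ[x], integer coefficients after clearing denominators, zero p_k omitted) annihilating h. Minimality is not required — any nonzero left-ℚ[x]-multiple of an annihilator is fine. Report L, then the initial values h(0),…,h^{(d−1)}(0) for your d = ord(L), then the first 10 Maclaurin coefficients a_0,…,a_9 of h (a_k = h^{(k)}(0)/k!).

L = (10 + 44·x + 44·x^2 + 48·x^3 + 12·x^4) + (-7 - 24·x - 28·x^2 - 12·x^3 + 10·x^4 + 4·x^5)·Dx + (1 + x + 3·x^2 - 6·x^3 - 8·x^4 - 2·x^5)·Dx^2  (order 2).
h: a_k = 5, 8, 3, -12, -36, -382/5, -2197/15, -28544/105, -51971/105, -841042/945, …
ICs: h(0) = 5, h′(0) = 8.

f: a_k = 3, 6, 6, 4, 2, 4/5, 4/15, 8/105, 2/105, 4/945, …
g: a_k = -1, -1, -2, -3, -5, -8, -13, -21, -34, -55, …
L₀ := lclm(L_f,L_g); ord L₀ ≤ 1+1.
h=h₀': d/dx-closure on L₀ ⇒ L.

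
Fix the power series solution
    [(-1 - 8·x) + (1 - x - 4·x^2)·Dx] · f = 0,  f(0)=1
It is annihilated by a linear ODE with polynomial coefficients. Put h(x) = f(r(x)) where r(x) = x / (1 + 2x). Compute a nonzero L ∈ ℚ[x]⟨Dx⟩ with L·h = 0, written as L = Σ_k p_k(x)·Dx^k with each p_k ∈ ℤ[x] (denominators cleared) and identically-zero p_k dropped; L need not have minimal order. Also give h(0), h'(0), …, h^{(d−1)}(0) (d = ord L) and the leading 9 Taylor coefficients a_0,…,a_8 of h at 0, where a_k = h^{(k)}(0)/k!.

f: a_k = 1, 1, 5, 9, 29, 65, 181, 441, 1165, …
L₀ from L_f via x↦r, Dx↦r'^{-1}Dx.
L = (1 + 10·x) + (-1 - 5·x - 4·x^2 + 4·x^3)·Dx  (order 1).
h: a_k = 1, 1, 3, -7, 27, -95, 339, -1207, 4299, …
ICs: h(0) = 1.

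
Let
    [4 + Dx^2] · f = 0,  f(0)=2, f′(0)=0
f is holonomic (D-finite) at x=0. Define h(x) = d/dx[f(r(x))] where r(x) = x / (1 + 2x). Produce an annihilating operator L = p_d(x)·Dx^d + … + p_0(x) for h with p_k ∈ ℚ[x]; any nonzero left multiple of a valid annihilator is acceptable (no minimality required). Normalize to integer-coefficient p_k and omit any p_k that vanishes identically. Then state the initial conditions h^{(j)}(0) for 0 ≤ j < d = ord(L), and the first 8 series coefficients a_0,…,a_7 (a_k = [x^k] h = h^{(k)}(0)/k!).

L = (28 + 96·x + 96·x^2) + (12 + 72·x + 144·x^2 + 96·x^3)·Dx + (1 + 8·x + 24·x^2 + 32·x^3 + 16·x^4)·Dx^2  (order 2).
h: a_k = 0, -8, 48, -560/3, 1760/3, -24016/15, 19488/5, -534368/63, …
ICs: h(0) = 0, h′(0) = -8.

f: a_k = 2, 0, -4, 0, 4/3, 0, -8/45, 0, …
Substitute x→r, Dx→(1/r')Dx; clear ⇒ L₀.
h₀' ⇒ L via d/dx closure of L₀.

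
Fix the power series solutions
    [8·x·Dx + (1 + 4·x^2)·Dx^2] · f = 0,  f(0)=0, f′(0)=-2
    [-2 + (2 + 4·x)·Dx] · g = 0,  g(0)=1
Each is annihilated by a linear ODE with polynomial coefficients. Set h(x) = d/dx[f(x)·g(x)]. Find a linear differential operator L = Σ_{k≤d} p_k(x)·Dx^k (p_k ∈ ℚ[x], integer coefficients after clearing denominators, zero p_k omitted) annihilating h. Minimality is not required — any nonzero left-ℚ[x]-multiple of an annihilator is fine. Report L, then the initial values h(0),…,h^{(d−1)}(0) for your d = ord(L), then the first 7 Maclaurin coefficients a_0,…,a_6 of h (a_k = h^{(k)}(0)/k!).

L = (5 + 80·x + 8·x^2 - 192·x^3 - 48·x^4) + (14 + 84·x + 144·x^2 - 224·x^3 - 672·x^4 - 192·x^5)·Dx + (3 + 4·x - 12·x^2 - 32·x^3 - 112·x^4 - 192·x^5 - 64·x^6)·Dx^2  (order 2).
h: a_k = -2, -4, 11, 20/3, -389/12, -409/10, 18853/120, …
ICs: h(0) = -2, h′(0) = -4.

f: a_k = 0, -2, 0, 8/3, 0, -32/5, 0, …
g: a_k = 1, 1, -1/2, 1/2, -5/8, 7/8, -21/16, …
L₀ := L_f ⊗_s L_g (sym. prod.), ord ≤ 2.
Differentiate: ansatz ord ≤ ord L₀ ⇒ L.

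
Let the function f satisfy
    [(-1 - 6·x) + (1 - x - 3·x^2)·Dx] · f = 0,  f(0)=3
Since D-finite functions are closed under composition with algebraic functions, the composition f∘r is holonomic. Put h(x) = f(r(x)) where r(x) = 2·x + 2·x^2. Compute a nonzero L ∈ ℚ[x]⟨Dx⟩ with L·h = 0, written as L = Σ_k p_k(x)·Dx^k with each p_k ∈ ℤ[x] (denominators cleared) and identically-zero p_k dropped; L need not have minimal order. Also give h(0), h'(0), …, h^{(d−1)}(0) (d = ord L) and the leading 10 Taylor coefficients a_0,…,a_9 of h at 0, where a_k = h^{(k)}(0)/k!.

L = (2 + 28·x + 72·x^2 + 48·x^3) + (-1 + 2·x + 14·x^2 + 24·x^3 + 12·x^4)·Dx  (order 1).
h: a_k = 3, 6, 54, 264, 1464, 7992, 43464, 237120, 1292112, 7042944, …
ICs: h(0) = 3.

f: a_k = 3, 3, 12, 21, 57, 120, 291, 651, 1524, 3477, …
L₀ from L_f via x↦r, Dx↦r'^{-1}Dx.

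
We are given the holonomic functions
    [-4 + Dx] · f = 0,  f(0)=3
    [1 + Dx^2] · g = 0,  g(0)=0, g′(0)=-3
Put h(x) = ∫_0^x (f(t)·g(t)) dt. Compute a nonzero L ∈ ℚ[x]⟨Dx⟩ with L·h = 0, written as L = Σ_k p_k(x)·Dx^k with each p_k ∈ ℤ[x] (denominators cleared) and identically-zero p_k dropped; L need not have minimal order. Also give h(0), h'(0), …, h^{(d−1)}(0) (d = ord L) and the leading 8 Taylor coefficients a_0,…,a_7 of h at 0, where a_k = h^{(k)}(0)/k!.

f: a_k = 3, 12, 24, 32, 32, 128/5, 256/15, 1024/105, …
g: a_k = 0, -3, 0, 1/2, 0, -1/40, 0, 1/1680, …
Product ⇒ symmetric product L₀, ord ≤ 2.
Integrate: L := L₀·Dx.
L = 17·Dx - 8·Dx^2 + Dx^3  (order 3).
h: a_k = 0, 0, -9/2, -12, -141/8, -18, -1121/80, -611/70, …
ICs: h(0) = 0, h′(0) = 0, h′′(0) = -9.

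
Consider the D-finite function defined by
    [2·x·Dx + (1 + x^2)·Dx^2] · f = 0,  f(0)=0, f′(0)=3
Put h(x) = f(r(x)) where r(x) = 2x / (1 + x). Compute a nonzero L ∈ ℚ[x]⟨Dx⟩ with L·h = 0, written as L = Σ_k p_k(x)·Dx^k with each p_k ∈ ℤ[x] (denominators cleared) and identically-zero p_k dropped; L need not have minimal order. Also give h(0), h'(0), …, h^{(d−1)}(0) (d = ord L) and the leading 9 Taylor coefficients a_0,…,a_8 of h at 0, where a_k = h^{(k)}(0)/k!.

L = (2 + 10·x)·Dx + (1 + 2·x + 5·x^2)·Dx^2  (order 2).
h: a_k = 0, 6, -6, -2, 18, -114/5, -22, 834/7, -126, …
ICs: h(0) = 0, h′(0) = 6.

f: a_k = 0, 3, 0, -1, 0, 3/5, 0, -3/7, 0, …
h₀=f(r): pull back L_f along r ⇒ L₀.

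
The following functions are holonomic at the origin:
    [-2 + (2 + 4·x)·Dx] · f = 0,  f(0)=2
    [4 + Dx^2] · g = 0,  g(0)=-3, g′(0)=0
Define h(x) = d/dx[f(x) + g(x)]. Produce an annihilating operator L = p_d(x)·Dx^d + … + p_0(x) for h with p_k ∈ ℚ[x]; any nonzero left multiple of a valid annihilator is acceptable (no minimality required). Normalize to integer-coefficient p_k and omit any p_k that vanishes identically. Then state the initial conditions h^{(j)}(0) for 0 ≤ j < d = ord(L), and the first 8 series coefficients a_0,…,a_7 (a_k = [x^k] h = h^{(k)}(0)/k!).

L = (-76 - 64·x - 64·x^2) + (-28 - 120·x - 192·x^2 - 128·x^3)·Dx + (-19 - 16·x - 16·x^2)·Dx^2 + (-7 - 30·x - 48·x^2 - 32·x^3)·Dx^3  (order 3).
h: a_k = 2, 10, 3, -13, 35/4, -283/20, 231/8, -45173/840, …
ICs: h(0) = 2, h′(0) = 10, h′′(0) = 6.

f: a_k = 2, 2, -1, 1, -5/4, 7/4, -21/8, 33/8, …
g: a_k = -3, 0, 6, 0, -2, 0, 4/15, 0, …
h₀=f+g: left-lcm gives L₀, ord ≤ 3.
Differentiate: ansatz ord ≤ ord L₀ ⇒ L.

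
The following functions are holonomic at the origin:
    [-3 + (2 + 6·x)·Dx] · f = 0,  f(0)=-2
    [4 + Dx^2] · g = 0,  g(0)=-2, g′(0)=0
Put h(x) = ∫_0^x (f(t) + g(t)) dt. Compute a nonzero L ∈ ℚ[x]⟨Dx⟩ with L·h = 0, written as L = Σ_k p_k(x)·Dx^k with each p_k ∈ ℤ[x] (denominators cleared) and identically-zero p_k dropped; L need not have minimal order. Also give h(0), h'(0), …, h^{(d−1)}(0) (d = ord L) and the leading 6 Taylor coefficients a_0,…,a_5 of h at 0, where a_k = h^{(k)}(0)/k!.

f: a_k = -2, -3, 9/4, -27/8, 405/64, -1701/128, …
g: a_k = -2, 0, 4, 0, -4/3, 0, …
h₀=f+g: left-lcm gives L₀, ord ≤ 3.
∫: right-multiply L₀ by Dx.
L = (-516 - 1152·x - 1728·x^2)·Dx + (56 + 936·x + 3456·x^2 + 3456·x^3)·Dx^2 + (-129 - 288·x - 432·x^2)·Dx^3 + (14 + 234·x + 864·x^2 + 864·x^3)·Dx^4  (order 4).
h: a_k = 0, -4, -3/2, 25/12, -27/32, 959/960, …
ICs: h(0) = 0, h′(0) = -4, h′′(0) = -3, h′′′(0) = 25/2.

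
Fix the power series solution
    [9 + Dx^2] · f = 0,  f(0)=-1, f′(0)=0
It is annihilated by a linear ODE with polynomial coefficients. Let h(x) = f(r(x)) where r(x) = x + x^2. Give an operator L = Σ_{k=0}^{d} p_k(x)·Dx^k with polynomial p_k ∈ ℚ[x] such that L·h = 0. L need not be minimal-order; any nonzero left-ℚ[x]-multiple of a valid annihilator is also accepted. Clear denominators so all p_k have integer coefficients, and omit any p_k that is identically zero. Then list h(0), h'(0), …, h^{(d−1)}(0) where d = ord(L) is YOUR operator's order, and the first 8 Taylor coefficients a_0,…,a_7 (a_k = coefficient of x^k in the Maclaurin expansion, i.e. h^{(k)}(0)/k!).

L = (9 + 54·x + 108·x^2 + 72·x^3) - 2·Dx + (1 + 2·x)·Dx^2  (order 2).
h: a_k = -1, 0, 9/2, 9, 9/8, -27/2, -1539/80, -297/40, …
ICs: h(0) = -1, h′(0) = 0.

f: a_k = -1, 0, 9/2, 0, -27/8, 0, 81/80, 0, …
L₀ from L_f via x↦r, Dx↦r'^{-1}Dx.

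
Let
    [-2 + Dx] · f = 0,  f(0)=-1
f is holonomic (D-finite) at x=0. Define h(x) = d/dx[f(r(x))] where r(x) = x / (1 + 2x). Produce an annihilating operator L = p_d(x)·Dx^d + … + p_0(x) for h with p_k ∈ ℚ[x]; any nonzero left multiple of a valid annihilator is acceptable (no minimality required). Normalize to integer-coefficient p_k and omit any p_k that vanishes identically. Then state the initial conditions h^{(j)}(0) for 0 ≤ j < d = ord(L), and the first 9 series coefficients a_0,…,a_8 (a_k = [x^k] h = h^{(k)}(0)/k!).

L = (-2 - 8·x) + (-1 - 4·x - 4·x^2)·Dx  (order 1).
h: a_k = -2, 4, -4, -8/3, 76/3, -1208/15, 8728/45, -125456/315, 226076/315, …
ICs: h(0) = -2.

f: a_k = -1, -2, -2, -4/3, -2/3, -4/15, -4/45, -8/315, -2/315, …
h₀=f(r): pull back L_f along r ⇒ L₀.
Differentiate: ansatz ord ≤ ord L₀ ⇒ L.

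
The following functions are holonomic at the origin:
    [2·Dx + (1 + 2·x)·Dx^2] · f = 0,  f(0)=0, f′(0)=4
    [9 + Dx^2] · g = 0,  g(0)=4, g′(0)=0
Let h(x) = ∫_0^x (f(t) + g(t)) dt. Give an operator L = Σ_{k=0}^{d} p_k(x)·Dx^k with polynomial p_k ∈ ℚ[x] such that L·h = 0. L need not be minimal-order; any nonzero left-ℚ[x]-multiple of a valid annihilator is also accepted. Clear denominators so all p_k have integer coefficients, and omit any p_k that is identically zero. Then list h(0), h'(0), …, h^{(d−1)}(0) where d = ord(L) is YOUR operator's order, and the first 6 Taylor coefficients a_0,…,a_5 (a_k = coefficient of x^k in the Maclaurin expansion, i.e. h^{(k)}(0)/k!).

f: a_k = 0, 4, -4, 16/3, -8, 64/5, …
g: a_k = 4, 0, -18, 0, 27/2, 0, …
h₀=f+g: left-lcm gives L₀, ord ≤ 4.
∫: right-multiply L₀ by Dx.
L = (594 + 648·x + 648·x^2)·Dx^2 + (153 + 630·x + 972·x^2 + 648·x^3)·Dx^3 + (66 + 72·x + 72·x^2)·Dx^4 + (17 + 70·x + 108·x^2 + 72·x^3)·Dx^5  (order 5).
h: a_k = 0, 4, 2, -22/3, 4/3, 11/10, …
ICs: h(0) = 0, h′(0) = 4, h′′(0) = 4, h′′′(0) = -44, h′′′′(0) = 32.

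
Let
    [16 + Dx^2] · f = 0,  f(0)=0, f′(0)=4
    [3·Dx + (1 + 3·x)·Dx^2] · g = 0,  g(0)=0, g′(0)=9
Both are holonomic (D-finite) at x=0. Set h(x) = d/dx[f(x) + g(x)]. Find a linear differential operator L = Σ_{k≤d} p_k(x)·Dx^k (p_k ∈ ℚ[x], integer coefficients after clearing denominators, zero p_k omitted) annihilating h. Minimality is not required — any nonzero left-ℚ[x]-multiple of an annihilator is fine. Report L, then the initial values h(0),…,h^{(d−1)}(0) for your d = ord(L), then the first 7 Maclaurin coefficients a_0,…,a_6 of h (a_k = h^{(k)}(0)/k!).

f: a_k = 0, 4, 0, -32/3, 0, 128/15, 0, …
g: a_k = 0, 9, -27/2, 27, -243/4, 729/5, -729/2, …
Weyl lclm of L_f,L_g ⇒ L₀ (ord ≤ 4).
Differentiate: ansatz ord ≤ ord L₀ ⇒ L.
L = (1680 + 2304·x + 3456·x^2) + (272 + 1584·x + 3456·x^2 + 3456·x^3)·Dx + (105 + 144·x + 216·x^2)·Dx^2 + (17 + 99·x + 216·x^2 + 216·x^3)·Dx^3  (order 3).
h: a_k = 13, -27, 49, -243, 2315/3, -2187, 294221/45, …
ICs: h(0) = 13, h′(0) = -27, h′′(0) = 98.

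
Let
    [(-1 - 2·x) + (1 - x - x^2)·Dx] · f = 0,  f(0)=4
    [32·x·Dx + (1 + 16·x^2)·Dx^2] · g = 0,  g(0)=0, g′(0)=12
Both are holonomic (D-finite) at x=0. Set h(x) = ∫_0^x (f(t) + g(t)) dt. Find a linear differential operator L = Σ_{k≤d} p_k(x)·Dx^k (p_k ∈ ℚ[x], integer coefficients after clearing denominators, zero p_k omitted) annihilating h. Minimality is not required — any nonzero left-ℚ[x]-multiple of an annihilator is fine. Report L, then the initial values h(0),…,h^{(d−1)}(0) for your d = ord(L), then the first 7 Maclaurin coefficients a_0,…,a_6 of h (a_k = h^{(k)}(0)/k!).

f: a_k = 4, 4, 8, 12, 20, 32, 52, …
g: a_k = 0, 12, 0, -64, 0, 3072/5, 0, …
h₀=f+g: left-lcm gives L₀, ord ≤ 3.
∫: right-multiply L₀ by Dx.
L = (-64 + 256·x + 3904·x^2 + 6912·x^3 + 9696·x^4 + 1536·x^6)·Dx^2 + (25 + 24·x - 542·x^2 + 780·x^3 + 6800·x^4 + 6560·x^5 + 768·x^6 + 1536·x^7)·Dx^3 + (-2 - 17·x - 62·x^2 - 202·x^3 - 445·x^4 + 1136·x^5 + 576·x^6 + 256·x^7 + 256·x^8)·Dx^4  (order 4).
h: a_k = 0, 4, 8, 8/3, -13, 4, 1616/15, …
ICs: h(0) = 0, h′(0) = 4, h′′(0) = 16, h′′′(0) = 16.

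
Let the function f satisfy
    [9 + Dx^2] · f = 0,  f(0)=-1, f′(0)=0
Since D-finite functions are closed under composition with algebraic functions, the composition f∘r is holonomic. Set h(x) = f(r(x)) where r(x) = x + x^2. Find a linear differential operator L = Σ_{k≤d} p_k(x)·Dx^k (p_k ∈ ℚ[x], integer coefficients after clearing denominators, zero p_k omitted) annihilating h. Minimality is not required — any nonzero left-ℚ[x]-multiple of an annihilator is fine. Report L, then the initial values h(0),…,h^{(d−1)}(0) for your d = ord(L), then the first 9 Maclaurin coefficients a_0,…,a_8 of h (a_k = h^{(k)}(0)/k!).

f: a_k = -1, 0, 9/2, 0, -27/8, 0, 81/80, 0, -729/4480, …
f∘r: x↦r, Dx↦Dx/r' in L_f ⇒ L₀.
L = (9 + 54·x + 108·x^2 + 72·x^3) - 2·Dx + (1 + 2·x)·Dx^2  (order 2).
h: a_k = -1, 0, 9/2, 9, 9/8, -27/2, -1539/80, -297/40, 52191/4480, …
ICs: h(0) = -1, h′(0) = 0.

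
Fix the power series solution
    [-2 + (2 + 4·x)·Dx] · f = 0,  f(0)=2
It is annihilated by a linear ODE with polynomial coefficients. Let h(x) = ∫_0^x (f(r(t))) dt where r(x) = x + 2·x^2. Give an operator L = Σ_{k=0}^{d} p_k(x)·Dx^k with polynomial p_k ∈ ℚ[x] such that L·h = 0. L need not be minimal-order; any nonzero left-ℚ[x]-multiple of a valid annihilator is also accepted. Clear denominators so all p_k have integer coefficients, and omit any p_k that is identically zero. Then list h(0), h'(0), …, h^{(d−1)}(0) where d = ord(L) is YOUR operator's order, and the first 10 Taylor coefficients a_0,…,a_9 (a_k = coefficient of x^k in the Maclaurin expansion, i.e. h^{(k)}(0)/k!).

f: a_k = 2, 2, -1, 1, -5/4, 7/4, -21/8, 33/8, -429/64, 715/64, …
h₀=f(r): pull back L_f along r ⇒ L₀.
∫: right-multiply L₀ by Dx.
L = (-1 - 4·x)·Dx + (1 + 2·x + 4·x^2)·Dx^2  (order 2).
h: a_k = 0, 2, 1, 1, -3/4, 3/20, 5/8, -57/56, 21/64, 289/192, …
ICs: h(0) = 0, h′(0) = 2.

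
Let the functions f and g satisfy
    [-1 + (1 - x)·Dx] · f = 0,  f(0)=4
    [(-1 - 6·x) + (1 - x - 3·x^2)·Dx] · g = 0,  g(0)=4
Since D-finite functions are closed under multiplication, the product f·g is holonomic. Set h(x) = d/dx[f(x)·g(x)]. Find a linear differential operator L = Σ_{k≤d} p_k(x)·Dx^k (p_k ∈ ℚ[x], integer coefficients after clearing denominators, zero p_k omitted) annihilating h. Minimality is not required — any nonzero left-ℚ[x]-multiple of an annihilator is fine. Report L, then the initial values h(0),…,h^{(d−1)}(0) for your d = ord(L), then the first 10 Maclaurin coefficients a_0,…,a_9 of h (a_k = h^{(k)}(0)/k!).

f: a_k = 4, 4, 4, 4, 4, 4, 4, 4, 4, 4, …
g: a_k = 4, 4, 16, 28, 76, 160, 388, 868, 2032, 4636, …
Sym-product of L_f,L_g gives L₀ (≤ ord 1).
Derive L from L₀ (diff closure).
L = (12 + 6·x - 12·x^2 - 96·x^3 + 108·x^4) + (-2 + 21·x^2 - 16·x^3 - 30·x^4 + 27·x^5)·Dx  (order 1).
h: a_k = 32, 192, 624, 2048, 5760, 16224, 43232, 114432, 295632, 757760, …
ICs: h(0) = 32.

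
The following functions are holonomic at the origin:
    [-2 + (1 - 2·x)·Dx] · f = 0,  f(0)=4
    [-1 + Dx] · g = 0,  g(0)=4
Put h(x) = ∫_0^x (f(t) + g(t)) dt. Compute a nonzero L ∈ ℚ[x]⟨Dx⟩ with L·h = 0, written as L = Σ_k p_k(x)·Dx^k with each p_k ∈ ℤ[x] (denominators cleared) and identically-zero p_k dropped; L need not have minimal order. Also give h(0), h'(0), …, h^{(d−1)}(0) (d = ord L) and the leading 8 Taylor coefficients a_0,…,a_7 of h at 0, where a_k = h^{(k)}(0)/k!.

L = (-6 - 4·x)·Dx + (7 + 4·x - 4·x^2)·Dx^2 + (-1 + 4·x^2)·Dx^3  (order 3).
h: a_k = 0, 8, 6, 6, 49/6, 77/6, 3841/180, 6583/180, …
ICs: h(0) = 0, h′(0) = 8, h′′(0) = 12.

f: a_k = 4, 8, 16, 32, 64, 128, 256, 512, …
g: a_k = 4, 4, 2, 2/3, 1/6, 1/30, 1/180, 1/1260, …
f+g: L₀ = lclm(L_f,L_g), ord ≤ 1+1.
Integrate: L := L₀·Dx.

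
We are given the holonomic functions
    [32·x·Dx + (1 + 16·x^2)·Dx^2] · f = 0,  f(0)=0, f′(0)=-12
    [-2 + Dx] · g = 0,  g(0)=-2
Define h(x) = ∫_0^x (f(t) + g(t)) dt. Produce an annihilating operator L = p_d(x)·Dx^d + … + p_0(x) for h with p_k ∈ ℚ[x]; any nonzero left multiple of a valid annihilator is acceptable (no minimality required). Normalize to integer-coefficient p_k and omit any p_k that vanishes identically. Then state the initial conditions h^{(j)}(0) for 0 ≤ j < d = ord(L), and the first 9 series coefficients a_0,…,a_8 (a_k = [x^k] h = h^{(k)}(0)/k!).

L = (32 - 64·x - 1536·x^2 - 1024·x^3)·Dx^2 + (-18 + 704·x^2 - 512·x^4)·Dx^3 + (1 + 16·x + 32·x^2 + 256·x^3 + 256·x^4)·Dx^4  (order 4).
h: a_k = 0, -2, -8, -4/3, 46/3, -4/15, -4612/45, -8/315, 276478/315, …
ICs: h(0) = 0, h′(0) = -2, h′′(0) = -16, h′′′(0) = -8.

f: a_k = 0, -12, 0, 64, 0, -3072/5, 0, 49152/7, 0, …
g: a_k = -2, -4, -4, -8/3, -4/3, -8/15, -8/45, -16/315, -4/315, …
f+g: L₀ = lclm(L_f,L_g), ord ≤ 2+1.
∫: right-multiply L₀ by Dx.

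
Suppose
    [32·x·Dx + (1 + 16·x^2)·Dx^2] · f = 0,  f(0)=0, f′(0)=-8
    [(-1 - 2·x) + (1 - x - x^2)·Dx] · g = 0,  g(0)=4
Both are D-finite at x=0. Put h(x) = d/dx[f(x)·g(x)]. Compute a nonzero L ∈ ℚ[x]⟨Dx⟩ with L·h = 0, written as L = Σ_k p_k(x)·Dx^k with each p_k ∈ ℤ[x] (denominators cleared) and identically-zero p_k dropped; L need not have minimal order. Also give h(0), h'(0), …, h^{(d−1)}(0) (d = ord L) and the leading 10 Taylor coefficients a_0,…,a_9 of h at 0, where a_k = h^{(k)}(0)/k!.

f: a_k = 0, -8, 0, 128/3, 0, -2048/5, 0, 32768/7, 0, -524288/9, …
g: a_k = 4, 4, 8, 12, 20, 32, 52, 84, 136, 220, …
Product ⇒ symmetric product L₀, ord ≤ 2.
Differentiate: ansatz ord ≤ ord L₀ ⇒ L.
L = (-58 + 3360·x^2 + 6144·x^3 + 9216·x^4) + (19 + 70·x - 528·x^2 + 352·x^3 + 6144·x^4 + 6144·x^5)·Dx + (-1 - 15·x - 47·x^2 - 176·x^3 - 448·x^4 + 1024·x^5 + 768·x^6)·Dx^2  (order 2).
h: a_k = -32, -64, 320, 896/3, -21856/3, -41472/5, 1667936/15, 12182272/105, -12765632/7, -118519616/63, …
ICs: h(0) = -32, h′(0) = -64.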